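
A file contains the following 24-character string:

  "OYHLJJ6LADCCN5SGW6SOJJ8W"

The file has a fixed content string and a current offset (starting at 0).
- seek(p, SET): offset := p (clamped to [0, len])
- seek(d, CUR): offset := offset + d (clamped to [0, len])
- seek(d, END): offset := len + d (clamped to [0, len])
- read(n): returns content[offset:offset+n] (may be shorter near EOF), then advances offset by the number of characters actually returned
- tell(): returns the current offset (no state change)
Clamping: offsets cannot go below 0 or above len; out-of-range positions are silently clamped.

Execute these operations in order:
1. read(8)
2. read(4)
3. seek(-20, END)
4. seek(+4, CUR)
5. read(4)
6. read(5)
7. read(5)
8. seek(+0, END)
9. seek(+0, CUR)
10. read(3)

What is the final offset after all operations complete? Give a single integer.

After 1 (read(8)): returned 'OYHLJJ6L', offset=8
After 2 (read(4)): returned 'ADCC', offset=12
After 3 (seek(-20, END)): offset=4
After 4 (seek(+4, CUR)): offset=8
After 5 (read(4)): returned 'ADCC', offset=12
After 6 (read(5)): returned 'N5SGW', offset=17
After 7 (read(5)): returned '6SOJJ', offset=22
After 8 (seek(+0, END)): offset=24
After 9 (seek(+0, CUR)): offset=24
After 10 (read(3)): returned '', offset=24

Answer: 24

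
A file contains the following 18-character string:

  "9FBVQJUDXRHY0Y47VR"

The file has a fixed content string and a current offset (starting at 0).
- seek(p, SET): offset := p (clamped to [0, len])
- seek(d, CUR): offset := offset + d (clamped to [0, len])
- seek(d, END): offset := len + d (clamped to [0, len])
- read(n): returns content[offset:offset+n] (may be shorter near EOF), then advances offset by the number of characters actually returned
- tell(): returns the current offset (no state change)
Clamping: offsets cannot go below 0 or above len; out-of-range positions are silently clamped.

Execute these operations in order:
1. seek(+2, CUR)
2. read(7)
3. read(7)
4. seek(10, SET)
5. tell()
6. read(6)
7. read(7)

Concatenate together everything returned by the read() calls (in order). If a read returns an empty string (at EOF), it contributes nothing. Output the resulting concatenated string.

Answer: BVQJUDXRHY0Y47HY0Y47VR

Derivation:
After 1 (seek(+2, CUR)): offset=2
After 2 (read(7)): returned 'BVQJUDX', offset=9
After 3 (read(7)): returned 'RHY0Y47', offset=16
After 4 (seek(10, SET)): offset=10
After 5 (tell()): offset=10
After 6 (read(6)): returned 'HY0Y47', offset=16
After 7 (read(7)): returned 'VR', offset=18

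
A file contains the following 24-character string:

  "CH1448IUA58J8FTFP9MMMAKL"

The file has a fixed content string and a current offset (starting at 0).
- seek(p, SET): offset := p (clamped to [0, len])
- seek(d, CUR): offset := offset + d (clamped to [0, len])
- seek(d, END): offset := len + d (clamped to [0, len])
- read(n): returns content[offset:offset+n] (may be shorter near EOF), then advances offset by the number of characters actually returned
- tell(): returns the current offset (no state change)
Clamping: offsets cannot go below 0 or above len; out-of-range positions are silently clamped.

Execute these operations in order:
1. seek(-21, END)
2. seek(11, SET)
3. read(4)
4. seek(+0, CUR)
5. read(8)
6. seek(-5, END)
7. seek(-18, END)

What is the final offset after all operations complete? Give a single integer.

Answer: 6

Derivation:
After 1 (seek(-21, END)): offset=3
After 2 (seek(11, SET)): offset=11
After 3 (read(4)): returned 'J8FT', offset=15
After 4 (seek(+0, CUR)): offset=15
After 5 (read(8)): returned 'FP9MMMAK', offset=23
After 6 (seek(-5, END)): offset=19
After 7 (seek(-18, END)): offset=6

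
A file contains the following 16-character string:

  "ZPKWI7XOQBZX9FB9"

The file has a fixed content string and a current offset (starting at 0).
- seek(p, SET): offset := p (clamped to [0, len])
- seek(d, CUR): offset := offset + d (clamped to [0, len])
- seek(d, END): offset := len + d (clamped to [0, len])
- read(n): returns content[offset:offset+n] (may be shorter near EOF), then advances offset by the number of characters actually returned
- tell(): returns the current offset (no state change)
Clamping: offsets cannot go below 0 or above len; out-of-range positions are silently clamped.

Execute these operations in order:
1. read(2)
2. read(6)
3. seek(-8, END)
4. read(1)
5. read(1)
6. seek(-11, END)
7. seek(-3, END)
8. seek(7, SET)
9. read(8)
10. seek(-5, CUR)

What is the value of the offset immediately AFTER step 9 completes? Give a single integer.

After 1 (read(2)): returned 'ZP', offset=2
After 2 (read(6)): returned 'KWI7XO', offset=8
After 3 (seek(-8, END)): offset=8
After 4 (read(1)): returned 'Q', offset=9
After 5 (read(1)): returned 'B', offset=10
After 6 (seek(-11, END)): offset=5
After 7 (seek(-3, END)): offset=13
After 8 (seek(7, SET)): offset=7
After 9 (read(8)): returned 'OQBZX9FB', offset=15

Answer: 15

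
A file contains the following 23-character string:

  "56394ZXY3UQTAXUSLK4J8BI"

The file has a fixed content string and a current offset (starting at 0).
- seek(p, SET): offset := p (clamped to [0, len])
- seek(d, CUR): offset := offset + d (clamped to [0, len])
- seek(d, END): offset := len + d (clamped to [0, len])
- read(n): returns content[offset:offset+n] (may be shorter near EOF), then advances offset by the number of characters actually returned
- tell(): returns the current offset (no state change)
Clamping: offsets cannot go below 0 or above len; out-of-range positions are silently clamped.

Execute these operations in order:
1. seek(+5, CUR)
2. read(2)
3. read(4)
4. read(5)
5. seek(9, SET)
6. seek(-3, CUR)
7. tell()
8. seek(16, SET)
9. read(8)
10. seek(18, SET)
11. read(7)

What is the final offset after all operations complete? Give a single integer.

After 1 (seek(+5, CUR)): offset=5
After 2 (read(2)): returned 'ZX', offset=7
After 3 (read(4)): returned 'Y3UQ', offset=11
After 4 (read(5)): returned 'TAXUS', offset=16
After 5 (seek(9, SET)): offset=9
After 6 (seek(-3, CUR)): offset=6
After 7 (tell()): offset=6
After 8 (seek(16, SET)): offset=16
After 9 (read(8)): returned 'LK4J8BI', offset=23
After 10 (seek(18, SET)): offset=18
After 11 (read(7)): returned '4J8BI', offset=23

Answer: 23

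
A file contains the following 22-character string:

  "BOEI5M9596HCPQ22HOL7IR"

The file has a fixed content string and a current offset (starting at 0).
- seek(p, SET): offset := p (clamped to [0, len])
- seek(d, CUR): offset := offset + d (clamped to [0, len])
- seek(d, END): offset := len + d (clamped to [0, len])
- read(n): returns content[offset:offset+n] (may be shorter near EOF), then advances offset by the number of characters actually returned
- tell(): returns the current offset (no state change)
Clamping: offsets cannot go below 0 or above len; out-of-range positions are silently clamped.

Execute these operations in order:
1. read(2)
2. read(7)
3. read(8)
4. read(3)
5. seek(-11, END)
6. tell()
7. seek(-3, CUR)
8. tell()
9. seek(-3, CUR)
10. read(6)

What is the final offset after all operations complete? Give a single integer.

After 1 (read(2)): returned 'BO', offset=2
After 2 (read(7)): returned 'EI5M959', offset=9
After 3 (read(8)): returned '6HCPQ22H', offset=17
After 4 (read(3)): returned 'OL7', offset=20
After 5 (seek(-11, END)): offset=11
After 6 (tell()): offset=11
After 7 (seek(-3, CUR)): offset=8
After 8 (tell()): offset=8
After 9 (seek(-3, CUR)): offset=5
After 10 (read(6)): returned 'M9596H', offset=11

Answer: 11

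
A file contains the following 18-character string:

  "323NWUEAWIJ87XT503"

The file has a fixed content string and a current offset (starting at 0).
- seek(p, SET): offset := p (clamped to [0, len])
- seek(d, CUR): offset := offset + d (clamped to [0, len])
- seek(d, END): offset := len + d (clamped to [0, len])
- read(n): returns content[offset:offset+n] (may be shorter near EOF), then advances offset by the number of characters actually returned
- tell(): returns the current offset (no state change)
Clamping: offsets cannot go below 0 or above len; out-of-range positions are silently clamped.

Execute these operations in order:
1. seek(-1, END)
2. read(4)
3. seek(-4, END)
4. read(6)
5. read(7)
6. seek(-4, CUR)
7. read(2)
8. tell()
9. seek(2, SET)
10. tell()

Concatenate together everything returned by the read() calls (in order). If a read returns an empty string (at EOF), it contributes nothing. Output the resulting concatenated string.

Answer: 3T503T5

Derivation:
After 1 (seek(-1, END)): offset=17
After 2 (read(4)): returned '3', offset=18
After 3 (seek(-4, END)): offset=14
After 4 (read(6)): returned 'T503', offset=18
After 5 (read(7)): returned '', offset=18
After 6 (seek(-4, CUR)): offset=14
After 7 (read(2)): returned 'T5', offset=16
After 8 (tell()): offset=16
After 9 (seek(2, SET)): offset=2
After 10 (tell()): offset=2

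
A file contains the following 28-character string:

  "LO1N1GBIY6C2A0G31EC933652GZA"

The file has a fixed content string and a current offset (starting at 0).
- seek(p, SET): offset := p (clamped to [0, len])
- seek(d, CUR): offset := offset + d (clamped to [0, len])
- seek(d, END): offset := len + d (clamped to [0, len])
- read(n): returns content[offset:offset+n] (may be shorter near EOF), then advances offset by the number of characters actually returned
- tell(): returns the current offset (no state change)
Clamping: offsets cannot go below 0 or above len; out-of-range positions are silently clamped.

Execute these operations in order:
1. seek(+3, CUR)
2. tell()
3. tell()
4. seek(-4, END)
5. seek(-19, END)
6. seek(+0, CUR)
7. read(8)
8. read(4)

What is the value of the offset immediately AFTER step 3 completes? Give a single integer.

Answer: 3

Derivation:
After 1 (seek(+3, CUR)): offset=3
After 2 (tell()): offset=3
After 3 (tell()): offset=3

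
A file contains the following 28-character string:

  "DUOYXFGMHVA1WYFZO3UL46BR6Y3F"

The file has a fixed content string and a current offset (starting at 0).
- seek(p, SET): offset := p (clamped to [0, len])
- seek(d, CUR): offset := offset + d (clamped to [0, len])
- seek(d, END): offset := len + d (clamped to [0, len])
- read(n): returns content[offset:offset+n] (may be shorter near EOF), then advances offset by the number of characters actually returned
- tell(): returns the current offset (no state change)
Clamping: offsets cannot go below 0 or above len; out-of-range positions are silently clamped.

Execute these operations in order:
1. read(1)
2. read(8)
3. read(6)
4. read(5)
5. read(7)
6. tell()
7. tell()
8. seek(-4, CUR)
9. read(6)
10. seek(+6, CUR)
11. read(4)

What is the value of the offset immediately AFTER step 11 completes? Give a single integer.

Answer: 28

Derivation:
After 1 (read(1)): returned 'D', offset=1
After 2 (read(8)): returned 'UOYXFGMH', offset=9
After 3 (read(6)): returned 'VA1WYF', offset=15
After 4 (read(5)): returned 'ZO3UL', offset=20
After 5 (read(7)): returned '46BR6Y3', offset=27
After 6 (tell()): offset=27
After 7 (tell()): offset=27
After 8 (seek(-4, CUR)): offset=23
After 9 (read(6)): returned 'R6Y3F', offset=28
After 10 (seek(+6, CUR)): offset=28
After 11 (read(4)): returned '', offset=28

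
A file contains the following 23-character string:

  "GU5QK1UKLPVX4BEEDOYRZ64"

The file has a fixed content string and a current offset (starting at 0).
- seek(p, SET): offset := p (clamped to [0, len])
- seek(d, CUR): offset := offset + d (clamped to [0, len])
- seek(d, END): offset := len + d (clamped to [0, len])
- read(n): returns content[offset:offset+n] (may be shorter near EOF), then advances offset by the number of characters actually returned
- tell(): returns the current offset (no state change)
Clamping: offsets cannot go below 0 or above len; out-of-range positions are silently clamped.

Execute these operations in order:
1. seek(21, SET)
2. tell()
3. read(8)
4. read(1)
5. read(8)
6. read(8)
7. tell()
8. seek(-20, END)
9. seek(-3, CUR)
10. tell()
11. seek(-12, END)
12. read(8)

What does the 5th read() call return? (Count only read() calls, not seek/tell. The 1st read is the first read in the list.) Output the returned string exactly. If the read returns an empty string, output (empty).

Answer: X4BEEDOY

Derivation:
After 1 (seek(21, SET)): offset=21
After 2 (tell()): offset=21
After 3 (read(8)): returned '64', offset=23
After 4 (read(1)): returned '', offset=23
After 5 (read(8)): returned '', offset=23
After 6 (read(8)): returned '', offset=23
After 7 (tell()): offset=23
After 8 (seek(-20, END)): offset=3
After 9 (seek(-3, CUR)): offset=0
After 10 (tell()): offset=0
After 11 (seek(-12, END)): offset=11
After 12 (read(8)): returned 'X4BEEDOY', offset=19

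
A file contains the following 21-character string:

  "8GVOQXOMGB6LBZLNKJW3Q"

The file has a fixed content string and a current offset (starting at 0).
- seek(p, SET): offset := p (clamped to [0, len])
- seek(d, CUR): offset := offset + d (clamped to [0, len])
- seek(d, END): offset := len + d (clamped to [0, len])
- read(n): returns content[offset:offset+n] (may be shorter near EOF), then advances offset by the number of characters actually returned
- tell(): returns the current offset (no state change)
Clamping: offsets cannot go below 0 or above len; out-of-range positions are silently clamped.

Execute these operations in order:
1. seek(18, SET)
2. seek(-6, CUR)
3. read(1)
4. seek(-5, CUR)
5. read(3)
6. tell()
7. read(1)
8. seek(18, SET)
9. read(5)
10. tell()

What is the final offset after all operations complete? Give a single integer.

After 1 (seek(18, SET)): offset=18
After 2 (seek(-6, CUR)): offset=12
After 3 (read(1)): returned 'B', offset=13
After 4 (seek(-5, CUR)): offset=8
After 5 (read(3)): returned 'GB6', offset=11
After 6 (tell()): offset=11
After 7 (read(1)): returned 'L', offset=12
After 8 (seek(18, SET)): offset=18
After 9 (read(5)): returned 'W3Q', offset=21
After 10 (tell()): offset=21

Answer: 21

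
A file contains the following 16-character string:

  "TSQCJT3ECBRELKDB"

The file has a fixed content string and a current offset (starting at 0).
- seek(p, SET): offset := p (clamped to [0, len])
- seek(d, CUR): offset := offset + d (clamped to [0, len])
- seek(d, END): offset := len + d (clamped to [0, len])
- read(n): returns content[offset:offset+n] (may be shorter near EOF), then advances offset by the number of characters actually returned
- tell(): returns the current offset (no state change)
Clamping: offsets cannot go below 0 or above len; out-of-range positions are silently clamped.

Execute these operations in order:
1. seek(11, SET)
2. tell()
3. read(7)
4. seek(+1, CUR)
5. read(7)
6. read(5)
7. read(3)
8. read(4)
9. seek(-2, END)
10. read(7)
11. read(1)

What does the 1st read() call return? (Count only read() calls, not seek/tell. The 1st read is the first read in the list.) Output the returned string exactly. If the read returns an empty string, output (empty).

Answer: ELKDB

Derivation:
After 1 (seek(11, SET)): offset=11
After 2 (tell()): offset=11
After 3 (read(7)): returned 'ELKDB', offset=16
After 4 (seek(+1, CUR)): offset=16
After 5 (read(7)): returned '', offset=16
After 6 (read(5)): returned '', offset=16
After 7 (read(3)): returned '', offset=16
After 8 (read(4)): returned '', offset=16
After 9 (seek(-2, END)): offset=14
After 10 (read(7)): returned 'DB', offset=16
After 11 (read(1)): returned '', offset=16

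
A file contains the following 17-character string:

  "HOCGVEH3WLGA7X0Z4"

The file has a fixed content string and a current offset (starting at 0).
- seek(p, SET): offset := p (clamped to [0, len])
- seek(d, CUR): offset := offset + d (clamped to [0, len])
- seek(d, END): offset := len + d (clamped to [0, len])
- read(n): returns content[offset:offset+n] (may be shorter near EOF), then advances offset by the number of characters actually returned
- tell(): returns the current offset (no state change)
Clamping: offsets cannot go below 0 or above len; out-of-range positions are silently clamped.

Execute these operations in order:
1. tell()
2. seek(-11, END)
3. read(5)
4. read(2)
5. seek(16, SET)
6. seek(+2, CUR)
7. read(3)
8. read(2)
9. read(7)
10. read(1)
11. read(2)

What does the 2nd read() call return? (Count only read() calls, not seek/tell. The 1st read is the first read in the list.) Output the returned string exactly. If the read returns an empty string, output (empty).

Answer: A7

Derivation:
After 1 (tell()): offset=0
After 2 (seek(-11, END)): offset=6
After 3 (read(5)): returned 'H3WLG', offset=11
After 4 (read(2)): returned 'A7', offset=13
After 5 (seek(16, SET)): offset=16
After 6 (seek(+2, CUR)): offset=17
After 7 (read(3)): returned '', offset=17
After 8 (read(2)): returned '', offset=17
After 9 (read(7)): returned '', offset=17
After 10 (read(1)): returned '', offset=17
After 11 (read(2)): returned '', offset=17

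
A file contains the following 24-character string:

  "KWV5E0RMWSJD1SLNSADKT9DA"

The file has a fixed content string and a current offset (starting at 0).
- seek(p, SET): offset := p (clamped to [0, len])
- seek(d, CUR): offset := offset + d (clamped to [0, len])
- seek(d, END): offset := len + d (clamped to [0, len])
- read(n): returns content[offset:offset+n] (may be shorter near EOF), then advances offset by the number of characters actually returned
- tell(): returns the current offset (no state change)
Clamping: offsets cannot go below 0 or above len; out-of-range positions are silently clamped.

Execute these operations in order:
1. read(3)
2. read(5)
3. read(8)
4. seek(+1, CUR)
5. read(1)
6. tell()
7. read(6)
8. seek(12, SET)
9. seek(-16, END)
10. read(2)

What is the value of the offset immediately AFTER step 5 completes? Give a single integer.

Answer: 18

Derivation:
After 1 (read(3)): returned 'KWV', offset=3
After 2 (read(5)): returned '5E0RM', offset=8
After 3 (read(8)): returned 'WSJD1SLN', offset=16
After 4 (seek(+1, CUR)): offset=17
After 5 (read(1)): returned 'A', offset=18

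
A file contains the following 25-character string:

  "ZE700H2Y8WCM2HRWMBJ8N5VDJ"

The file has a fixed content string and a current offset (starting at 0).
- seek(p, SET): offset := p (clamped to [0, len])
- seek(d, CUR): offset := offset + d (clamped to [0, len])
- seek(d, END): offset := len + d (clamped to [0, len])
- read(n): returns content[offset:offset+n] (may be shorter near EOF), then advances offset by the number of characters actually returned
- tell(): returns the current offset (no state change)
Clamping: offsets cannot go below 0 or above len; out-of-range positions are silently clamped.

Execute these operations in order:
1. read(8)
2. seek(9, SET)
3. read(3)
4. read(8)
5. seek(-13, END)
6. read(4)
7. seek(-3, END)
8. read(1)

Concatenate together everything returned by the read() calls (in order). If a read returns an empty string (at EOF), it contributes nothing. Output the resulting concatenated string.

Answer: ZE700H2YWCM2HRWMBJ82HRWV

Derivation:
After 1 (read(8)): returned 'ZE700H2Y', offset=8
After 2 (seek(9, SET)): offset=9
After 3 (read(3)): returned 'WCM', offset=12
After 4 (read(8)): returned '2HRWMBJ8', offset=20
After 5 (seek(-13, END)): offset=12
After 6 (read(4)): returned '2HRW', offset=16
After 7 (seek(-3, END)): offset=22
After 8 (read(1)): returned 'V', offset=23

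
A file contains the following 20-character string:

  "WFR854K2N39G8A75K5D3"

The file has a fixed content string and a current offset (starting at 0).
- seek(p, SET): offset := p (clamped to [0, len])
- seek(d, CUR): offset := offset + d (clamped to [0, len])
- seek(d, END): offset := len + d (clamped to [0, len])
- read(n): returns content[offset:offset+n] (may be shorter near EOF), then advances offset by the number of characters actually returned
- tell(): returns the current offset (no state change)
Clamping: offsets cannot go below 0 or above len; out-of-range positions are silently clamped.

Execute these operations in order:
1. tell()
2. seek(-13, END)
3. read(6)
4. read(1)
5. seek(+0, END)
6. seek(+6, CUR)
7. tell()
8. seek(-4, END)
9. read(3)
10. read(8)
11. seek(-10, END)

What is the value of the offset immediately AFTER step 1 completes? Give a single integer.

After 1 (tell()): offset=0

Answer: 0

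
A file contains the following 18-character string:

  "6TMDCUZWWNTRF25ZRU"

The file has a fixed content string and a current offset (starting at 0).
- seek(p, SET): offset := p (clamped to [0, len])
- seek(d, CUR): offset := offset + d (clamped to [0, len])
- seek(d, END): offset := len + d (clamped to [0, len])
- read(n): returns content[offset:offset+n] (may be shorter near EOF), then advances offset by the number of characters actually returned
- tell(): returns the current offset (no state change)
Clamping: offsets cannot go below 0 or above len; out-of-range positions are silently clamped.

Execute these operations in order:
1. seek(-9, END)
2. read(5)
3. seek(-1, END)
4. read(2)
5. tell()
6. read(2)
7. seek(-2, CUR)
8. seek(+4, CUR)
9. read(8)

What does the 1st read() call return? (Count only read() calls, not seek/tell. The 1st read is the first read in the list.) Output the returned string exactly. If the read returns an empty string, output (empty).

After 1 (seek(-9, END)): offset=9
After 2 (read(5)): returned 'NTRF2', offset=14
After 3 (seek(-1, END)): offset=17
After 4 (read(2)): returned 'U', offset=18
After 5 (tell()): offset=18
After 6 (read(2)): returned '', offset=18
After 7 (seek(-2, CUR)): offset=16
After 8 (seek(+4, CUR)): offset=18
After 9 (read(8)): returned '', offset=18

Answer: NTRF2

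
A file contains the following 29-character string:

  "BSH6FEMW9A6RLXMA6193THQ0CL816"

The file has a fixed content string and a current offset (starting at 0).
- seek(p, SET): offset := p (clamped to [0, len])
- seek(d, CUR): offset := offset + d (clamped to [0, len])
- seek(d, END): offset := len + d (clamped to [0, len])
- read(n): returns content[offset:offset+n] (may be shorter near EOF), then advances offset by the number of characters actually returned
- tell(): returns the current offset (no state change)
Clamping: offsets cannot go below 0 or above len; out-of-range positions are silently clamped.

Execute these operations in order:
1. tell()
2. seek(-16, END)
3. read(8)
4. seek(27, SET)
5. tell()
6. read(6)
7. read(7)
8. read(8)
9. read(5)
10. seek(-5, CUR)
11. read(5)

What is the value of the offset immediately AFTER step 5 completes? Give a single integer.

After 1 (tell()): offset=0
After 2 (seek(-16, END)): offset=13
After 3 (read(8)): returned 'XMA6193T', offset=21
After 4 (seek(27, SET)): offset=27
After 5 (tell()): offset=27

Answer: 27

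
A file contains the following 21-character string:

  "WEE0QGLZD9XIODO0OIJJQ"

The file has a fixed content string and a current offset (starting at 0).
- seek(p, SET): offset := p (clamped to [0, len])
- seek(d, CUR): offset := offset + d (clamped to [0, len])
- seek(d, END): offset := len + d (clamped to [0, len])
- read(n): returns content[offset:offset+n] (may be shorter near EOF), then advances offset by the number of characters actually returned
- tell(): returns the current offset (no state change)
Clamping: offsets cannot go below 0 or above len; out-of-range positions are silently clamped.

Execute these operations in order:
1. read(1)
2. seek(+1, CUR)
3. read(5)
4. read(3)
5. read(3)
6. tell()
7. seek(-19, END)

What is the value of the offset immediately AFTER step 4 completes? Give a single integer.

Answer: 10

Derivation:
After 1 (read(1)): returned 'W', offset=1
After 2 (seek(+1, CUR)): offset=2
After 3 (read(5)): returned 'E0QGL', offset=7
After 4 (read(3)): returned 'ZD9', offset=10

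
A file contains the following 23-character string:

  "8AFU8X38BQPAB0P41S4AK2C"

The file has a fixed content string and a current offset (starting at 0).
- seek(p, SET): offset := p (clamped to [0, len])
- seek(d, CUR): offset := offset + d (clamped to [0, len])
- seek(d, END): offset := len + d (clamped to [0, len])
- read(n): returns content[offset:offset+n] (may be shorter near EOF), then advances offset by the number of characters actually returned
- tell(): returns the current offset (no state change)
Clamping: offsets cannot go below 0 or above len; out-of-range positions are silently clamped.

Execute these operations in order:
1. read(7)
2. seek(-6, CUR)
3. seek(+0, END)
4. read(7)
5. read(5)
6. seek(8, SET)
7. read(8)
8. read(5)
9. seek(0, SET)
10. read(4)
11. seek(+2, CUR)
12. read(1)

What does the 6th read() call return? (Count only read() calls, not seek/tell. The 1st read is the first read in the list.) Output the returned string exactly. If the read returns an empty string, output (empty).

Answer: 8AFU

Derivation:
After 1 (read(7)): returned '8AFU8X3', offset=7
After 2 (seek(-6, CUR)): offset=1
After 3 (seek(+0, END)): offset=23
After 4 (read(7)): returned '', offset=23
After 5 (read(5)): returned '', offset=23
After 6 (seek(8, SET)): offset=8
After 7 (read(8)): returned 'BQPAB0P4', offset=16
After 8 (read(5)): returned '1S4AK', offset=21
After 9 (seek(0, SET)): offset=0
After 10 (read(4)): returned '8AFU', offset=4
After 11 (seek(+2, CUR)): offset=6
After 12 (read(1)): returned '3', offset=7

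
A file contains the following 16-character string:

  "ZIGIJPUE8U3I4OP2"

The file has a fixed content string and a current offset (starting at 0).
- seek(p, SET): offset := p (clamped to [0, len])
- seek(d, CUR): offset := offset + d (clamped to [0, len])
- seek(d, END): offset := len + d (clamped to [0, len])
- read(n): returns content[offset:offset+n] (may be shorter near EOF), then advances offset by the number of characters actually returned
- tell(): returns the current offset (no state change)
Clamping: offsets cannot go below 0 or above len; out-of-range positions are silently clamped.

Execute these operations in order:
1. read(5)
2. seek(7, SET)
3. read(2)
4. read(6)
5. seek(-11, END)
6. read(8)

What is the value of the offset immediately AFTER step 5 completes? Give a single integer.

Answer: 5

Derivation:
After 1 (read(5)): returned 'ZIGIJ', offset=5
After 2 (seek(7, SET)): offset=7
After 3 (read(2)): returned 'E8', offset=9
After 4 (read(6)): returned 'U3I4OP', offset=15
After 5 (seek(-11, END)): offset=5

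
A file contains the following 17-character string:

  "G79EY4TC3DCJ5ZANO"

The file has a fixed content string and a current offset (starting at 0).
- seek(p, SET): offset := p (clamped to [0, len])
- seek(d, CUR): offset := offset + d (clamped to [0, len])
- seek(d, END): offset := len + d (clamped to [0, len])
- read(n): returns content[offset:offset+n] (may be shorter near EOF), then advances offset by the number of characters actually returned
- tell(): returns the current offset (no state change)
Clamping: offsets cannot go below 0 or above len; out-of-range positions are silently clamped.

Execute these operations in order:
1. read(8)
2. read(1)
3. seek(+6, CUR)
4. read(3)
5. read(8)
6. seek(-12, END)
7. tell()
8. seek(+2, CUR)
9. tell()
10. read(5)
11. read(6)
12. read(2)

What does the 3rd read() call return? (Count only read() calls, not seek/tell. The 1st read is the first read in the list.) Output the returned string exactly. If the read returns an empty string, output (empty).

Answer: NO

Derivation:
After 1 (read(8)): returned 'G79EY4TC', offset=8
After 2 (read(1)): returned '3', offset=9
After 3 (seek(+6, CUR)): offset=15
After 4 (read(3)): returned 'NO', offset=17
After 5 (read(8)): returned '', offset=17
After 6 (seek(-12, END)): offset=5
After 7 (tell()): offset=5
After 8 (seek(+2, CUR)): offset=7
After 9 (tell()): offset=7
After 10 (read(5)): returned 'C3DCJ', offset=12
After 11 (read(6)): returned '5ZANO', offset=17
After 12 (read(2)): returned '', offset=17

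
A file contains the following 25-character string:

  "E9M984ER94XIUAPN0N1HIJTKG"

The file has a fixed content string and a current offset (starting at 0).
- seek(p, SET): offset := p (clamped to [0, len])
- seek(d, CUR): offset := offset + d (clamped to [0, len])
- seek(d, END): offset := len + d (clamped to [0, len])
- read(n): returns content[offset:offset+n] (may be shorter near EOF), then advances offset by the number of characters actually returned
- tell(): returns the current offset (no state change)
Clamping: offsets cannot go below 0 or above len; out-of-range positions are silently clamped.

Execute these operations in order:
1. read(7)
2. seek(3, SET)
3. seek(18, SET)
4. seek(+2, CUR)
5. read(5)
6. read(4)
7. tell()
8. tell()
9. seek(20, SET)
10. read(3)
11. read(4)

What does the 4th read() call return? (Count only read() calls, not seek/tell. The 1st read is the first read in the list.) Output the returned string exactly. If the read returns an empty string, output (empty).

After 1 (read(7)): returned 'E9M984E', offset=7
After 2 (seek(3, SET)): offset=3
After 3 (seek(18, SET)): offset=18
After 4 (seek(+2, CUR)): offset=20
After 5 (read(5)): returned 'IJTKG', offset=25
After 6 (read(4)): returned '', offset=25
After 7 (tell()): offset=25
After 8 (tell()): offset=25
After 9 (seek(20, SET)): offset=20
After 10 (read(3)): returned 'IJT', offset=23
After 11 (read(4)): returned 'KG', offset=25

Answer: IJT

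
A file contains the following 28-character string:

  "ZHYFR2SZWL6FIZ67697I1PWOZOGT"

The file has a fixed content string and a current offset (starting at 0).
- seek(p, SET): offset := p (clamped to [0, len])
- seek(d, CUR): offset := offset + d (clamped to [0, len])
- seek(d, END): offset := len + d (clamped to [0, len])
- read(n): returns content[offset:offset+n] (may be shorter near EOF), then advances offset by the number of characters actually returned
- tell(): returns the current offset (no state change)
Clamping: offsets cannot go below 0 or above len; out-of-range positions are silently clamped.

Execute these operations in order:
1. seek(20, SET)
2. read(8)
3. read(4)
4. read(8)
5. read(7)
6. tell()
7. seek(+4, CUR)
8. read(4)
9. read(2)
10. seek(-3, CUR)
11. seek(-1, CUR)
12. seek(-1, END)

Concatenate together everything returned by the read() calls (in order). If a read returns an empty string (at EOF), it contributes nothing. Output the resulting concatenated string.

After 1 (seek(20, SET)): offset=20
After 2 (read(8)): returned '1PWOZOGT', offset=28
After 3 (read(4)): returned '', offset=28
After 4 (read(8)): returned '', offset=28
After 5 (read(7)): returned '', offset=28
After 6 (tell()): offset=28
After 7 (seek(+4, CUR)): offset=28
After 8 (read(4)): returned '', offset=28
After 9 (read(2)): returned '', offset=28
After 10 (seek(-3, CUR)): offset=25
After 11 (seek(-1, CUR)): offset=24
After 12 (seek(-1, END)): offset=27

Answer: 1PWOZOGT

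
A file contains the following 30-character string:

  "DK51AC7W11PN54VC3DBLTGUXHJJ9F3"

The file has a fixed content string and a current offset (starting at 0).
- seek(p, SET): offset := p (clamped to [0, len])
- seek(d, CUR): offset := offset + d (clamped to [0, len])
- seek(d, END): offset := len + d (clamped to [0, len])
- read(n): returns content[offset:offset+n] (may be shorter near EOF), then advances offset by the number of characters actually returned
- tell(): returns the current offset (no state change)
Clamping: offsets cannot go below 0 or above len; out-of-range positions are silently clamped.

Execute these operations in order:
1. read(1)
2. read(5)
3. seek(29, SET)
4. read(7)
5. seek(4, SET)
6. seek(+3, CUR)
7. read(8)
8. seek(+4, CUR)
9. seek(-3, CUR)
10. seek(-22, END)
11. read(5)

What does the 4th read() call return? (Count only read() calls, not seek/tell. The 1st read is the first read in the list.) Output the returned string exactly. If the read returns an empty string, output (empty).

After 1 (read(1)): returned 'D', offset=1
After 2 (read(5)): returned 'K51AC', offset=6
After 3 (seek(29, SET)): offset=29
After 4 (read(7)): returned '3', offset=30
After 5 (seek(4, SET)): offset=4
After 6 (seek(+3, CUR)): offset=7
After 7 (read(8)): returned 'W11PN54V', offset=15
After 8 (seek(+4, CUR)): offset=19
After 9 (seek(-3, CUR)): offset=16
After 10 (seek(-22, END)): offset=8
After 11 (read(5)): returned '11PN5', offset=13

Answer: W11PN54V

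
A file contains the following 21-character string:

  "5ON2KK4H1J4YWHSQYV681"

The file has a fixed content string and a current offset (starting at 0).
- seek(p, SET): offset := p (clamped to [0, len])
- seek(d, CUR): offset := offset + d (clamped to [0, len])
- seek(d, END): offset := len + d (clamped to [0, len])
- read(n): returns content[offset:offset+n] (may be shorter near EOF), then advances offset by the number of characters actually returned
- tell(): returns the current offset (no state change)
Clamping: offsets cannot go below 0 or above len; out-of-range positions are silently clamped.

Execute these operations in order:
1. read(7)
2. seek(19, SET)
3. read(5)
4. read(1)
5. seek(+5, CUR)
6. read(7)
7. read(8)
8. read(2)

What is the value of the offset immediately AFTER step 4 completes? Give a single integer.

After 1 (read(7)): returned '5ON2KK4', offset=7
After 2 (seek(19, SET)): offset=19
After 3 (read(5)): returned '81', offset=21
After 4 (read(1)): returned '', offset=21

Answer: 21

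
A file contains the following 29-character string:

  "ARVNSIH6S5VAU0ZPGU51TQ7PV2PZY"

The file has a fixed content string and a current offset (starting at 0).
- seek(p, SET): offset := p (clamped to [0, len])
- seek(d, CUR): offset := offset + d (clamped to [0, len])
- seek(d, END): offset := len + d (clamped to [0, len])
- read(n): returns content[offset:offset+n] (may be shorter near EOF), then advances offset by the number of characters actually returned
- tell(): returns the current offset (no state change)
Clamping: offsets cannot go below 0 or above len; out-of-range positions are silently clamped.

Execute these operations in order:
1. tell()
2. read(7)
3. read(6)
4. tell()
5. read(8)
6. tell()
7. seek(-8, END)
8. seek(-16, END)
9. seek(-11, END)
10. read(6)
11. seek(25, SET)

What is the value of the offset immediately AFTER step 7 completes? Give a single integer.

Answer: 21

Derivation:
After 1 (tell()): offset=0
After 2 (read(7)): returned 'ARVNSIH', offset=7
After 3 (read(6)): returned '6S5VAU', offset=13
After 4 (tell()): offset=13
After 5 (read(8)): returned '0ZPGU51T', offset=21
After 6 (tell()): offset=21
After 7 (seek(-8, END)): offset=21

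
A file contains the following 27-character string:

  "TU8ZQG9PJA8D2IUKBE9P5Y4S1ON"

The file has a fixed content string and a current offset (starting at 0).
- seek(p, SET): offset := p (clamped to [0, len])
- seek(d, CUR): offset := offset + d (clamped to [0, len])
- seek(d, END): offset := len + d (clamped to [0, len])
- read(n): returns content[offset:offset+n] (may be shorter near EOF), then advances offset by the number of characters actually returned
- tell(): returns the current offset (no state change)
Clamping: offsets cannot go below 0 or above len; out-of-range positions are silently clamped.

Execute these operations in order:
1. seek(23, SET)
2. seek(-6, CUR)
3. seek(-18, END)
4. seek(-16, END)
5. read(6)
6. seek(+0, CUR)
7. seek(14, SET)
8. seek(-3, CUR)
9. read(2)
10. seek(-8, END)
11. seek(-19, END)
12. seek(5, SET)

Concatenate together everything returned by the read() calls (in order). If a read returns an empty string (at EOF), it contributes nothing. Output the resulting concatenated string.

Answer: D2IUKBD2

Derivation:
After 1 (seek(23, SET)): offset=23
After 2 (seek(-6, CUR)): offset=17
After 3 (seek(-18, END)): offset=9
After 4 (seek(-16, END)): offset=11
After 5 (read(6)): returned 'D2IUKB', offset=17
After 6 (seek(+0, CUR)): offset=17
After 7 (seek(14, SET)): offset=14
After 8 (seek(-3, CUR)): offset=11
After 9 (read(2)): returned 'D2', offset=13
After 10 (seek(-8, END)): offset=19
After 11 (seek(-19, END)): offset=8
After 12 (seek(5, SET)): offset=5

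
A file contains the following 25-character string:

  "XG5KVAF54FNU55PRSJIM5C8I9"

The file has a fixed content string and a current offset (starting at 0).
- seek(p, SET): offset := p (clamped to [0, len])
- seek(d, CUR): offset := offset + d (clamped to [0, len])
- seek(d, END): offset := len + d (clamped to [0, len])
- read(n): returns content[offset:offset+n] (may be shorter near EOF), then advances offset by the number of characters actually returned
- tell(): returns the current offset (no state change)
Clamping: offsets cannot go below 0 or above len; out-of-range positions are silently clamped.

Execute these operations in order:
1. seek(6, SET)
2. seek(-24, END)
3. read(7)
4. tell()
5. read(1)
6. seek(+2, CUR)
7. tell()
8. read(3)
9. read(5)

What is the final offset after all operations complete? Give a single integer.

Answer: 19

Derivation:
After 1 (seek(6, SET)): offset=6
After 2 (seek(-24, END)): offset=1
After 3 (read(7)): returned 'G5KVAF5', offset=8
After 4 (tell()): offset=8
After 5 (read(1)): returned '4', offset=9
After 6 (seek(+2, CUR)): offset=11
After 7 (tell()): offset=11
After 8 (read(3)): returned 'U55', offset=14
After 9 (read(5)): returned 'PRSJI', offset=19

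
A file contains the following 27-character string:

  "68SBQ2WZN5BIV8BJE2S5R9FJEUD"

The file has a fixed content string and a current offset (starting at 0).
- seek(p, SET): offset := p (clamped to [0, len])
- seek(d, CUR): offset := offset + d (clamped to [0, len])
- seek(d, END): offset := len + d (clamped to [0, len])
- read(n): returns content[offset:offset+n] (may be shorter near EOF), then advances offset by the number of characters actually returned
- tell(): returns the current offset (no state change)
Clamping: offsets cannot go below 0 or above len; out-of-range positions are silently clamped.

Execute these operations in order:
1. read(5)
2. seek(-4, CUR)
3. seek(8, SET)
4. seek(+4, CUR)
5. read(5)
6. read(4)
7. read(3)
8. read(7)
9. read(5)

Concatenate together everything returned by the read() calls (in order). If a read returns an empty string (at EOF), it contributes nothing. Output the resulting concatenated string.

After 1 (read(5)): returned '68SBQ', offset=5
After 2 (seek(-4, CUR)): offset=1
After 3 (seek(8, SET)): offset=8
After 4 (seek(+4, CUR)): offset=12
After 5 (read(5)): returned 'V8BJE', offset=17
After 6 (read(4)): returned '2S5R', offset=21
After 7 (read(3)): returned '9FJ', offset=24
After 8 (read(7)): returned 'EUD', offset=27
After 9 (read(5)): returned '', offset=27

Answer: 68SBQV8BJE2S5R9FJEUD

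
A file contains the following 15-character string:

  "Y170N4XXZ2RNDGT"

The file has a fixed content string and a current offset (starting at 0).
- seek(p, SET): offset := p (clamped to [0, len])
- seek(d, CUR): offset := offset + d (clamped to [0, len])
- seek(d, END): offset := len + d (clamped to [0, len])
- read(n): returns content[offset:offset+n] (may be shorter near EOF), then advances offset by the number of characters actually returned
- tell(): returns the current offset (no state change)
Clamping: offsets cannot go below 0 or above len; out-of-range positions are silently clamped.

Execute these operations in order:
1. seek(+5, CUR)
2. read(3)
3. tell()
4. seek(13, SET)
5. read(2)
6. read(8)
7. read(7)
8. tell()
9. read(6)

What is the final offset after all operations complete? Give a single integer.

Answer: 15

Derivation:
After 1 (seek(+5, CUR)): offset=5
After 2 (read(3)): returned '4XX', offset=8
After 3 (tell()): offset=8
After 4 (seek(13, SET)): offset=13
After 5 (read(2)): returned 'GT', offset=15
After 6 (read(8)): returned '', offset=15
After 7 (read(7)): returned '', offset=15
After 8 (tell()): offset=15
After 9 (read(6)): returned '', offset=15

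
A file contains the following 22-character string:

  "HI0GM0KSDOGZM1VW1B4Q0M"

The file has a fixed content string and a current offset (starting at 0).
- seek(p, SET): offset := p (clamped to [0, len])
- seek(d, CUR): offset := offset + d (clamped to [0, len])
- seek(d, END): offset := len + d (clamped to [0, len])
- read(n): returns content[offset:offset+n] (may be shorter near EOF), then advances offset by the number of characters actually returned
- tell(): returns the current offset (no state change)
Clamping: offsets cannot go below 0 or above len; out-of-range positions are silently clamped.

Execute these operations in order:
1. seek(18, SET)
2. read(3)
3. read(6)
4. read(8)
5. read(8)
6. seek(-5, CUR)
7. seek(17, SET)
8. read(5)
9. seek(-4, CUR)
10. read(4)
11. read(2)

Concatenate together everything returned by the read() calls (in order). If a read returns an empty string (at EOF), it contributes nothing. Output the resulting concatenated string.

After 1 (seek(18, SET)): offset=18
After 2 (read(3)): returned '4Q0', offset=21
After 3 (read(6)): returned 'M', offset=22
After 4 (read(8)): returned '', offset=22
After 5 (read(8)): returned '', offset=22
After 6 (seek(-5, CUR)): offset=17
After 7 (seek(17, SET)): offset=17
After 8 (read(5)): returned 'B4Q0M', offset=22
After 9 (seek(-4, CUR)): offset=18
After 10 (read(4)): returned '4Q0M', offset=22
After 11 (read(2)): returned '', offset=22

Answer: 4Q0MB4Q0M4Q0M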